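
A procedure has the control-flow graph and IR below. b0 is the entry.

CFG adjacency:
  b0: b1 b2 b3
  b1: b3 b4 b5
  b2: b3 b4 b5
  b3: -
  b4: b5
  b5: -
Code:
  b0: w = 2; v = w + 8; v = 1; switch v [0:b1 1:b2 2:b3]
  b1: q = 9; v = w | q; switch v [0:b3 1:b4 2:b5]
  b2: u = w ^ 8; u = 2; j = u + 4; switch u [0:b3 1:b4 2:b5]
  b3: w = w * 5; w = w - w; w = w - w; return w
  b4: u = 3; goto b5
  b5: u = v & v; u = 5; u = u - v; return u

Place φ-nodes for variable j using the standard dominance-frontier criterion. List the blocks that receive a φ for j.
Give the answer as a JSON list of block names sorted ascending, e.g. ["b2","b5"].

idom tree: b1←b0 b2←b0 b3←b0 b4←b0 b5←b0
Dom at joins:
  b3: preds {b0,b1,b2}: {b0} ∩ {b0,b1} ∩ {b0,b2} = {b0}; idom=b0
  b4: preds {b1,b2}: {b0,b1} ∩ {b0,b2} = {b0}; idom=b0
  b5: preds {b1,b2,b4}: {b0,b1} ∩ {b0,b2} ∩ {b0,b4} = {b0}; idom=b0

Frontier:
  b3←b0: walk · to b0
  b3←b1: walk b1 to b0
  b3←b2: walk b2 to b0
  b4←b1: walk b1 to b0
  b4←b2: walk b2 to b0
  b5←b1: walk b1 to b0
  b5←b2: walk b2 to b0
  b5←b4: walk b4 to b0
  b0 → ∅
  b1 → {b3,b4,b5}
  b2 → {b3,b4,b5}
  b3 → ∅
  b4 → {b5}
  b5 → ∅

φ for j: defs {b2}
  DF⁺ = {b3,b4,b5}

Answer: ["b3", "b4", "b5"]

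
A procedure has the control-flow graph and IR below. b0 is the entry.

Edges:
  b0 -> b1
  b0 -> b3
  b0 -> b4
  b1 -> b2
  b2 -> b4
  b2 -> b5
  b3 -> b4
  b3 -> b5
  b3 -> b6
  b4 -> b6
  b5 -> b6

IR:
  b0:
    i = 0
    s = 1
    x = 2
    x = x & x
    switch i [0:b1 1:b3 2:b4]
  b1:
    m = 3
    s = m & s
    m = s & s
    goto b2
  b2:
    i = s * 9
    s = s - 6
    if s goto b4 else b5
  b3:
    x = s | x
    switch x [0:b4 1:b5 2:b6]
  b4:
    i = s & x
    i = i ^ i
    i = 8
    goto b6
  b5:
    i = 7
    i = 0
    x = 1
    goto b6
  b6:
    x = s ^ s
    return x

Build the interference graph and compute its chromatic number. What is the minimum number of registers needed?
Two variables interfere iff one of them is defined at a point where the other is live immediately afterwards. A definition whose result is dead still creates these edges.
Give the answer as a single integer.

Per-block:
  b0: def={i,s,x} ue=∅
  b1: def={m,s} ue={s}
  b2: def={i,s} ue={s}
  b3: def={x} ue={s,x}
  b4: def={i} ue={s,x}
  b5: def={i,x} ue=∅
  b6: def={x} ue={s}

Liveness:
  b0 li=∅ lo={s,x}
  b1 li={s,x} lo={s,x}
  b2 li={s,x} lo={s,x}
  b3 li={s,x} lo={s,x}
  b4 li={s,x} lo={s}
  b5 li={s} lo={s}
  b6 li={s} lo=∅

Interference:
  i — {s,x}
  m — {s,x}
  s — {i,m,x}
  x — {i,m,s}

Chromatic number:
  {i,s,x} pairwise interfere (3-clique) ⇒ χ ≥ 3
  3-colouring: r0={s}  r1={x}  r2={i,m}
  χ = 3

Answer: 3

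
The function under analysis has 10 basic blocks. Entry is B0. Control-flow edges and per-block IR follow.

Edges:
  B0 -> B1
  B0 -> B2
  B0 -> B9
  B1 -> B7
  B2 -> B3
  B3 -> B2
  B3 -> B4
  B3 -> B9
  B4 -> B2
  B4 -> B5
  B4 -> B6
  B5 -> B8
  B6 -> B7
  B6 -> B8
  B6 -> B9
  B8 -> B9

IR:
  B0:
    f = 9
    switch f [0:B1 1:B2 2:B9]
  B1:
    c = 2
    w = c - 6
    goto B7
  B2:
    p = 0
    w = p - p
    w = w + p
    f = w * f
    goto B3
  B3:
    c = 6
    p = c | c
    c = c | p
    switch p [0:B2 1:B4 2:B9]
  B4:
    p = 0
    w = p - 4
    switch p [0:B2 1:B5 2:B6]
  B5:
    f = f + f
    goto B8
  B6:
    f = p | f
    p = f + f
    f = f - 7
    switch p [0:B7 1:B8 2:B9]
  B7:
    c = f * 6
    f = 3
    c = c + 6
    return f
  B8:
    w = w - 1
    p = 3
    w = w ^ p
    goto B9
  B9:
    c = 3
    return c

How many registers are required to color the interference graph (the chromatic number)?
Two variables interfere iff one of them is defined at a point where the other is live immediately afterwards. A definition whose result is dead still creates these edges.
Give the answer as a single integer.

Per-block:
  B0: def={f} ue=∅
  B1: def={c,w} ue=∅
  B2: def={f,p,w} ue={f}
  B3: def={c,p} ue=∅
  B4: def={p,w} ue=∅
  B5: def={f} ue={f}
  B6: def={f,p} ue={f,p}
  B7: def={c,f} ue={f}
  B8: def={p,w} ue={w}
  B9: def={c} ue=∅

Live sets:
  B0: in=∅ out={f}
  B1: in={f} out={f}
  B2: in={f} out={f}
  B3: in={f} out={f}
  B4: in={f} out={f,p,w}
  B5: in={f,w} out={w}
  B6: in={f,p,w} out={f,w}
  B7: in={f} out=∅
  B8: in={w} out=∅
  B9: in=∅ out=∅

Interfere edges:
  c↔{f,p}
  f↔{c,p,w}
  p↔{c,f,w}
  w↔{f,p}

Chromatic number:
  {c,f,p} pairwise interfere (3-clique) ⇒ χ ≥ 3
  assign c→R2 f→R0 p→R1 w→R2 — no edge inside a register ⇒ χ ≤ 3
  χ = 3

Answer: 3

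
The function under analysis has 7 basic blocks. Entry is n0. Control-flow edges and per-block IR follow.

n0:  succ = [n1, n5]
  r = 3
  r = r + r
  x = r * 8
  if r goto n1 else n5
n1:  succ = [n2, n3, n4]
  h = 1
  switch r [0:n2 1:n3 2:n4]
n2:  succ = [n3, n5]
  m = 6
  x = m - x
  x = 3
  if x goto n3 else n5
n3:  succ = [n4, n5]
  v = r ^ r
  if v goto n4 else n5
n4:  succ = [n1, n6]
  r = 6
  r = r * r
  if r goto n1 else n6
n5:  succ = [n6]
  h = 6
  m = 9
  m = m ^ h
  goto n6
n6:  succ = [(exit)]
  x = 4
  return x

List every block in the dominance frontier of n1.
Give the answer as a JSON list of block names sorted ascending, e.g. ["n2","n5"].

idom tree: n1←n0 n2←n1 n3←n1 n4←n1 n5←n0 n6←n0
Dom∩ at merges:
  n1: preds {n0,n4}: {n0} ∩ {n0,n1,n4} = {n0}; idom=n0
  n3: preds {n1,n2}: {n0,n1} ∩ {n0,n1,n2} = {n0,n1}; idom=n1
  n4: preds {n1,n3}: {n0,n1} ∩ {n0,n1,n3} = {n0,n1}; idom=n1
  n5: preds {n0,n2,n3}: {n0} ∩ {n0,n1,n2} ∩ {n0,n1,n3} = {n0}; idom=n0
  n6: preds {n4,n5}: {n0,n1,n4} ∩ {n0,n5} = {n0}; idom=n0

DF derivation:
  join n1 pred n0: · stop@n0
  join n1 pred n4: n4→n1 stop@n0
  join n3 pred n1: · stop@n1
  join n3 pred n2: n2 stop@n1
  join n4 pred n1: · stop@n1
  join n4 pred n3: n3 stop@n1
  join n5 pred n0: · stop@n0
  join n5 pred n2: n2→n1 stop@n0
  join n5 pred n3: n3→n1 stop@n0
  join n6 pred n4: n4→n1 stop@n0
  join n6 pred n5: n5 stop@n0
  DF(n0)=∅
  DF(n1)={n1,n5,n6}
  DF(n2)={n3,n5}
  DF(n3)={n4,n5}
  DF(n4)={n1,n6}
  DF(n5)={n6}
  DF(n6)=∅

DF(n1) = ["n1", "n5", "n6"]

Answer: ["n1", "n5", "n6"]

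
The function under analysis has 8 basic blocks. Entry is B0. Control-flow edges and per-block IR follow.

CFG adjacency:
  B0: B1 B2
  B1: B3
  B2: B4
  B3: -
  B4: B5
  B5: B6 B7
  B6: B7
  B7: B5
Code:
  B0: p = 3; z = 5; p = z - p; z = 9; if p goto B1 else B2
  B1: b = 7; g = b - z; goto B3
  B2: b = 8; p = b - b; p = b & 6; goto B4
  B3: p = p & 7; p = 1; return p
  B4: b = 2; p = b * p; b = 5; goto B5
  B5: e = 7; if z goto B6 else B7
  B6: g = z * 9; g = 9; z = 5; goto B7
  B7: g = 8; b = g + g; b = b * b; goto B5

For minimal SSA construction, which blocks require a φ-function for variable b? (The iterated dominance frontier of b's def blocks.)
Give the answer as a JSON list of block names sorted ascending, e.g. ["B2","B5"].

Answer: ["B5"]

Derivation:
idom tree: B1←B0 B2←B0 B3←B1 B4←B2 B5←B4 B6←B5 B7←B5
Join-block Dom:
  B5: preds {B4,B7}: {B0,B2,B4} ∩ {B0,B2,B4,B5,B7} = {B0,B2,B4}; idom=B4
  B7: preds {B5,B6}: {B0,B2,B4,B5} ∩ {B0,B2,B4,B5,B6} = {B0,B2,B4,B5}; idom=B5

Frontier:
  B5←B4: walk · to B4
  B5←B7: walk B7→B5 to B4
  B7←B5: walk · to B5
  B7←B6: walk B6 to B5
  B0: DF=∅
  B1: DF=∅
  B2: DF=∅
  B3: DF=∅
  B4: DF=∅
  B5: DF={B5}
  B6: DF={B7}
  B7: DF={B5}

φ for b: defs {B1,B2,B4,B7}
  DF⁺ = {B5}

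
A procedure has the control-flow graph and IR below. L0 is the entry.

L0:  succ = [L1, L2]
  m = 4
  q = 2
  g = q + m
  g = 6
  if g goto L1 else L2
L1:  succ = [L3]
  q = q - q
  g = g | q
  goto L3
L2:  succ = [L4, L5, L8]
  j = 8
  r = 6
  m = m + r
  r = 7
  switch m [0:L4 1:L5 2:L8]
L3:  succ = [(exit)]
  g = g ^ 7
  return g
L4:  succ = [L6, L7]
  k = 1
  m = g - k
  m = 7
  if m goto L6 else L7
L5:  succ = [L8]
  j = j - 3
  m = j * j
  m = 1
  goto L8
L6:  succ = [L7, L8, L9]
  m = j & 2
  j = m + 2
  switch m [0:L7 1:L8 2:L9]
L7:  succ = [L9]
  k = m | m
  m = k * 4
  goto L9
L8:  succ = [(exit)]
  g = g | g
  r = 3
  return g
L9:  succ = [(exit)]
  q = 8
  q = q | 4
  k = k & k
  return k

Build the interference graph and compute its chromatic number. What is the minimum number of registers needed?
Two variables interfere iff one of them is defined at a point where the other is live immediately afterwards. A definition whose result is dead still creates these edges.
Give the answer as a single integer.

Block summaries:
  L0: def={g,m,q} ue=∅
  L1: def={g,q} ue={g,q}
  L2: def={j,m,r} ue={m}
  L3: def={g} ue={g}
  L4: def={k,m} ue={g}
  L5: def={j,m} ue={j}
  L6: def={j,m} ue={j}
  L7: def={k,m} ue={m}
  L8: def={g,r} ue={g}
  L9: def={k,q} ue={k}

Live sets:
  live L0: ∅→{g,m,q}
  live L1: {g,q}→{g}
  live L2: {g,m}→{g,j}
  live L3: {g}→∅
  live L4: {g,j}→{g,j,k,m}
  live L5: {g,j}→{g}
  live L6: {g,j,k}→{g,k,m}
  live L7: {m}→{k}
  live L8: {g}→∅
  live L9: {k}→∅

Interfere edges:
  g: {j,k,m,q,r}
  j: {g,k,m,r}
  k: {g,j,m,q}
  m: {g,j,k,q,r}
  q: {g,k,m}
  r: {g,j,m}

Colouring:
  {g,j,k,m} pairwise interfere (4-clique) ⇒ χ ≥ 4
  4-colouring: r0={g}  r1={m}  r2={j,q}  r3={k,r}
  χ = 4

Answer: 4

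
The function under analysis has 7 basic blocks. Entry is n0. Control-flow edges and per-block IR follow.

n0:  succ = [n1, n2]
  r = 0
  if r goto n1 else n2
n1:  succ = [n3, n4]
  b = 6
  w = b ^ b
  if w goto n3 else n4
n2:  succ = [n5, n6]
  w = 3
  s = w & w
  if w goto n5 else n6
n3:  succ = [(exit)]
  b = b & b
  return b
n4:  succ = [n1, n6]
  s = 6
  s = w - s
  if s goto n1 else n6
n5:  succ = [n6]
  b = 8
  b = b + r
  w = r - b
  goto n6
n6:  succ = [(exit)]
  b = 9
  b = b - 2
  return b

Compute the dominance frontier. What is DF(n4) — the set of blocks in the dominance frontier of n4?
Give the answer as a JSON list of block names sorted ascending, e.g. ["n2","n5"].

idom tree: n1←n0 n2←n0 n3←n1 n4←n1 n5←n2 n6←n0
Dom∩ at merges:
  n1: preds {n0,n4}: {n0} ∩ {n0,n1,n4} = {n0}; idom=n0
  n6: preds {n2,n4,n5}: {n0,n2} ∩ {n0,n1,n4} ∩ {n0,n2,n5} = {n0}; idom=n0

DF walk-up:
  join n1 pred n0: · stop@n0
  join n1 pred n4: n4→n1 stop@n0
  join n6 pred n2: n2 stop@n0
  join n6 pred n4: n4→n1 stop@n0
  join n6 pred n5: n5→n2 stop@n0
  n0: DF=∅
  n1: DF={n1,n6}
  n2: DF={n6}
  n3: DF=∅
  n4: DF={n1,n6}
  n5: DF={n6}
  n6: DF=∅

DF(n4) = ["n1", "n6"]

Answer: ["n1", "n6"]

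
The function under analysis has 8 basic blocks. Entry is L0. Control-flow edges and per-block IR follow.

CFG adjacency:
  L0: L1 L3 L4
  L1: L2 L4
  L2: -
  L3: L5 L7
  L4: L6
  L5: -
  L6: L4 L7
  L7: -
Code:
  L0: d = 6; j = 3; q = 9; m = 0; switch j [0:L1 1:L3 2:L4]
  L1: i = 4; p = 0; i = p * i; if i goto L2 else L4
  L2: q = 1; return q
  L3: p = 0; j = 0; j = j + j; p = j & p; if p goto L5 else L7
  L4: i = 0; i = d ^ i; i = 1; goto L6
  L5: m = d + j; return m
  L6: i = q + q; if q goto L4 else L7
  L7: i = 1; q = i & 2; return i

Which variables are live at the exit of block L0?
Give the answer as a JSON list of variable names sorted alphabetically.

Per-block:
  L0: {d,j,m,q} / ∅
  L1: {i,p} / ∅
  L2: {q} / ∅
  L3: {j,p} / ∅
  L4: {i} / {d}
  L5: {m} / {d,j}
  L6: {i} / {q}
  L7: {i,q} / ∅

Liveness:
  live L0: ∅→{d,q}
  live L1: {d,q}→{d,q}
  live L2: ∅→∅
  live L3: {d}→{d,j}
  live L4: {d,q}→{d,q}
  live L5: {d,j}→∅
  live L6: {d,q}→{d,q}
  live L7: ∅→∅

live-out(L0) = ["d", "q"]

Answer: ["d", "q"]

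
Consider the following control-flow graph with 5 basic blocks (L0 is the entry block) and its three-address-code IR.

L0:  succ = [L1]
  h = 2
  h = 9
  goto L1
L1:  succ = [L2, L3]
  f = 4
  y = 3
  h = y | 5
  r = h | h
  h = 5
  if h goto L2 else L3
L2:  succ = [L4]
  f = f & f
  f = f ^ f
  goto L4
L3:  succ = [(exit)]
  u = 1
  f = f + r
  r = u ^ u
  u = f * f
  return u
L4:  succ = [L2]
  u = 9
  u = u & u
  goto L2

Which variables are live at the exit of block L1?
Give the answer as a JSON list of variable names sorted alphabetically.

Answer: ["f", "r"]

Derivation:
def/use:
  L0 def {h} use ∅
  L1 def {f,h,r,y} use ∅
  L2 def {f} use {f}
  L3 def {f,r,u} use {f,r}
  L4 def {u} use ∅

Live sets:
  L0 li=∅ lo=∅
  L1 li=∅ lo={f,r}
  L2 li={f} lo={f}
  L3 li={f,r} lo=∅
  L4 li={f} lo={f}

live-out(L1) = ["f", "r"]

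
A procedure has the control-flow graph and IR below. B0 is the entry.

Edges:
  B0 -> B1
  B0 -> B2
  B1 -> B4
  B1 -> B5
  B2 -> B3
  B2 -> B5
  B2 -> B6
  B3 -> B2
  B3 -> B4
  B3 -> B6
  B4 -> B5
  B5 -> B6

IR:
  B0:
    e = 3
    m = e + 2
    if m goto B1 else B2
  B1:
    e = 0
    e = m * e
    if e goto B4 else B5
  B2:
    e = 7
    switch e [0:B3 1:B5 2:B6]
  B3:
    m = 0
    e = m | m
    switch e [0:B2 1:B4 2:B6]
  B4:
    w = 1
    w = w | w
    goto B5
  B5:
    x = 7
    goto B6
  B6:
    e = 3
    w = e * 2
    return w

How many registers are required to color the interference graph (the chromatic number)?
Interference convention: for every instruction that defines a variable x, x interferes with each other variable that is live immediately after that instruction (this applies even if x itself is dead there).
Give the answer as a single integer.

Block summaries:
  B0 def {e,m} use ∅
  B1 def {e} use {m}
  B2 def {e} use ∅
  B3 def {e,m} use ∅
  B4 def {w} use ∅
  B5 def {x} use ∅
  B6 def {e,w} use ∅

Liveness:
  B0 li=∅ lo={m}
  B1 li={m} lo=∅
  B2 li=∅ lo=∅
  B3 li=∅ lo=∅
  B4 li=∅ lo=∅
  B5 li=∅ lo=∅
  B6 li=∅ lo=∅

Conflict graph:
  e↔{m}
  m↔{e}
  w↔∅
  x↔∅

Registers:
  lower bound: {e,m} mutually conflict ⇒ χ ≥ 2
  assign e→R0 m→R1 w→R0 x→R0 — no edge inside a register ⇒ χ ≤ 2
  χ = 2

Answer: 2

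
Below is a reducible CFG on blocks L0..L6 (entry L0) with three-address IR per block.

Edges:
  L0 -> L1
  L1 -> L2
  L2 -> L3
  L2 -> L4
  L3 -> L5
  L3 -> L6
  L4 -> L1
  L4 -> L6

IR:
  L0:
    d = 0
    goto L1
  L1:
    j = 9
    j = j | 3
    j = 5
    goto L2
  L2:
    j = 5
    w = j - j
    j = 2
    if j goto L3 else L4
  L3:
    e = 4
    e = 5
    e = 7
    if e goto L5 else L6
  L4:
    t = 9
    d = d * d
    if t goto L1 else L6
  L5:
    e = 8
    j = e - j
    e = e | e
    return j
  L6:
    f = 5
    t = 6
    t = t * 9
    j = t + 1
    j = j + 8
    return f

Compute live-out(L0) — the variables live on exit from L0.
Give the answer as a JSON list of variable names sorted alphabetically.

Block summaries:
  L0 def {d} use ∅
  L1 def {j} use ∅
  L2 def {j,w} use ∅
  L3 def {e} use ∅
  L4 def {d,t} use {d}
  L5 def {e,j} use {j}
  L6 def {f,j,t} use ∅

Liveness:
  L0 li=∅ lo={d}
  L1 li={d} lo={d}
  L2 li={d} lo={d,j}
  L3 li={j} lo={j}
  L4 li={d} lo={d}
  L5 li={j} lo=∅
  L6 li=∅ lo=∅

live-out(L0) = ["d"]

Answer: ["d"]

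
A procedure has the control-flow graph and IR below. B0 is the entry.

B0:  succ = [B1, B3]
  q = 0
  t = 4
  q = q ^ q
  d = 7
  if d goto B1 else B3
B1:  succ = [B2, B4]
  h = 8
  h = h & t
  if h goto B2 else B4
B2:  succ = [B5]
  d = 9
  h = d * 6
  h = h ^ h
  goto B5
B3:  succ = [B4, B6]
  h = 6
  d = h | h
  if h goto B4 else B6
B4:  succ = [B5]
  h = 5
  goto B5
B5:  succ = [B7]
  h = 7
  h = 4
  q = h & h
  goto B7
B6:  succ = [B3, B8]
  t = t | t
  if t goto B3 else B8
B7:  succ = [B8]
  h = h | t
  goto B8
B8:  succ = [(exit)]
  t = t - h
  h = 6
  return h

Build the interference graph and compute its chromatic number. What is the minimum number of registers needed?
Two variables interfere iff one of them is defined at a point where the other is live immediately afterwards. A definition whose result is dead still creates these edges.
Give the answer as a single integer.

def/use:
  B0 def {d,q,t} use ∅
  B1 def {h} use {t}
  B2 def {d,h} use ∅
  B3 def {d,h} use ∅
  B4 def {h} use ∅
  B5 def {h,q} use ∅
  B6 def {t} use {t}
  B7 def {h} use {h,t}
  B8 def {h,t} use {h,t}

Backward fixpoint:
  live B0: ∅→{t}
  live B1: {t}→{t}
  live B2: {t}→{t}
  live B3: {t}→{h,t}
  live B4: {t}→{t}
  live B5: {t}→{h,t}
  live B6: {h,t}→{h,t}
  live B7: {h,t}→{h,t}
  live B8: {h,t}→∅

Conflict graph:
  d: {h,t}
  h: {d,q,t}
  q: {h,t}
  t: {d,h,q}

Colouring:
  clique {d,h,t} ⇒ need ≥ 3
  assign d→r2 h→r0 q→r2 t→r1 — no edge inside a register ⇒ χ ≤ 3
  χ = 3

Answer: 3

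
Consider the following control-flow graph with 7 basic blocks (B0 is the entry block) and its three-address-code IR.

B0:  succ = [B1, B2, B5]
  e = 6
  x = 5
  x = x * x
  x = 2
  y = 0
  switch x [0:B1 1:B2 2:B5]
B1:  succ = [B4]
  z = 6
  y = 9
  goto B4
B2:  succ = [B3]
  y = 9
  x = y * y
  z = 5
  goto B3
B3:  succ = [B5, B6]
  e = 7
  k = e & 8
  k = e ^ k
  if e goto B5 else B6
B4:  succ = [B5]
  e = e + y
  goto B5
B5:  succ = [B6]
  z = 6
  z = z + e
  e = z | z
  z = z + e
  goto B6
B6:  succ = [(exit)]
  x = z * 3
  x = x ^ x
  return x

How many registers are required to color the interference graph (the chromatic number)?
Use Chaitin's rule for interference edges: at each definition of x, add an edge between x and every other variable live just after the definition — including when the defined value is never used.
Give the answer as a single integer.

Answer: 3

Derivation:
Per-block:
  B0: {e,x,y} / ∅
  B1: {y,z} / ∅
  B2: {x,y,z} / ∅
  B3: {e,k} / ∅
  B4: {e} / {e,y}
  B5: {e,z} / {e}
  B6: {x} / {z}

Backward fixpoint:
  live B0: ∅→{e}
  live B1: {e}→{e,y}
  live B2: ∅→{z}
  live B3: {z}→{e,z}
  live B4: {e,y}→{e}
  live B5: {e}→{z}
  live B6: {z}→∅

Conflict graph:
  e — {k,x,y,z}
  k — {e,z}
  x — {e,y}
  y — {e,x}
  z — {e,k}

Colouring:
  lower bound: {e,k,z} mutually conflict ⇒ χ ≥ 3
  3-colouring: c0={e}  c1={k,x}  c2={y,z}
  χ = 3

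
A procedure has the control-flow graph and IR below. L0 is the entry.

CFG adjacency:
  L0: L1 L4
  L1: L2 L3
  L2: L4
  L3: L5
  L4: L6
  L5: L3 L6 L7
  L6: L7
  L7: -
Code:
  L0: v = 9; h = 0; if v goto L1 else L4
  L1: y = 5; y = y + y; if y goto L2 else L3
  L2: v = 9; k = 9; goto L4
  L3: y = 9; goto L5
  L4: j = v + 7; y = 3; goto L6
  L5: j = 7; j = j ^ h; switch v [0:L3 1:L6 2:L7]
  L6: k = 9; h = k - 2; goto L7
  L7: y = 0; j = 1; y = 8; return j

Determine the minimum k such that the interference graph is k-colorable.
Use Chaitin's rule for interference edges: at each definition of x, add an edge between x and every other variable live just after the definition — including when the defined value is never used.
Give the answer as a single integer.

def/use:
  L0: {h,v} / ∅
  L1: {y} / ∅
  L2: {k,v} / ∅
  L3: {y} / ∅
  L4: {j,y} / {v}
  L5: {j} / {h,v}
  L6: {h,k} / ∅
  L7: {j,y} / ∅

Liveness:
  L0 li=∅ lo={h,v}
  L1 li={h,v} lo={h,v}
  L2 li=∅ lo={v}
  L3 li={h,v} lo={h,v}
  L4 li={v} lo=∅
  L5 li={h,v} lo={h,v}
  L6 li=∅ lo=∅
  L7 li=∅ lo=∅

Interfere edges:
  h — {j,v,y}
  j — {h,v,y}
  k — {v}
  v — {h,j,k,y}
  y — {h,j,v}

Registers:
  {h,j,v,y} pairwise interfere (4-clique) ⇒ χ ≥ 4
  assign h→c1 j→c2 k→c1 v→c0 y→c3 — no edge inside a register ⇒ χ ≤ 4
  χ = 4

Answer: 4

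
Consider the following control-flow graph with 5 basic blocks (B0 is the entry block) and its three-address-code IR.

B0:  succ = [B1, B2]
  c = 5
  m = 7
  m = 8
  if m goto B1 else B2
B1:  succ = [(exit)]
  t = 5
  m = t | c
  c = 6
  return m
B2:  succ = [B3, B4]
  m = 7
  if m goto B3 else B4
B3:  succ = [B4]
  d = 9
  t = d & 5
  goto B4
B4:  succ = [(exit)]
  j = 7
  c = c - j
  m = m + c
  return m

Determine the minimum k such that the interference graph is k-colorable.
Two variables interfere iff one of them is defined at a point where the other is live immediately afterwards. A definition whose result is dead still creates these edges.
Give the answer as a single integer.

def/use:
  B0 def {c,m} use ∅
  B1 def {c,m,t} use {c}
  B2 def {m} use ∅
  B3 def {d,t} use ∅
  B4 def {c,j,m} use {c,m}

Live sets:
  live B0: ∅→{c}
  live B1: {c}→∅
  live B2: {c}→{c,m}
  live B3: {c,m}→{c,m}
  live B4: {c,m}→∅

Interfere edges:
  c↔{d,j,m,t}
  d↔{c,m}
  j↔{c,m}
  m↔{c,d,j,t}
  t↔{c,m}

Colouring:
  lower bound: {c,d,m} mutually conflict ⇒ χ ≥ 3
  assign c→R0 d→R2 j→R2 m→R1 t→R2 — no edge inside a register ⇒ χ ≤ 3
  χ = 3

Answer: 3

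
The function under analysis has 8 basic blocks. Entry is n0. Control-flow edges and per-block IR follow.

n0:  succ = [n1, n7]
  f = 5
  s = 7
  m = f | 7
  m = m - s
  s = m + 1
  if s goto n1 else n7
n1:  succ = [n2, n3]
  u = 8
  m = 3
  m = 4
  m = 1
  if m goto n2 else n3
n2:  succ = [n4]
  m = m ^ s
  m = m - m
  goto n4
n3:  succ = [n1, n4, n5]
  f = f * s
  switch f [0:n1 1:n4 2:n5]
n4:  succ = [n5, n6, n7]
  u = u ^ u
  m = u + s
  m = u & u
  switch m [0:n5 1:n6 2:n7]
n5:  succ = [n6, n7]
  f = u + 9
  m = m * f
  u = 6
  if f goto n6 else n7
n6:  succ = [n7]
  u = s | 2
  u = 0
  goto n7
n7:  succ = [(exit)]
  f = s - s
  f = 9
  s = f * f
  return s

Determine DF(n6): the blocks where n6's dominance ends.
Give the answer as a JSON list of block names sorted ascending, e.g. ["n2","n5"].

idom tree: n1←n0 n2←n1 n3←n1 n4←n1 n5←n1 n6←n1 n7←n0
Dom at joins:
  n1: preds {n0,n3}: {n0} ∩ {n0,n1,n3} = {n0}; idom=n0
  n4: preds {n2,n3}: {n0,n1,n2} ∩ {n0,n1,n3} = {n0,n1}; idom=n1
  n5: preds {n3,n4}: {n0,n1,n3} ∩ {n0,n1,n4} = {n0,n1}; idom=n1
  n6: preds {n4,n5}: {n0,n1,n4} ∩ {n0,n1,n5} = {n0,n1}; idom=n1
  n7: preds {n0,n4,n5,n6}: {n0} ∩ {n0,n1,n4} ∩ {n0,n1,n5} ∩ {n0,n1,n6} = {n0}; idom=n0

DF walk-up:
  n1←n0: walk · to n0
  n1←n3: walk n3→n1 to n0
  n4←n2: walk n2 to n1
  n4←n3: walk n3 to n1
  n5←n3: walk n3 to n1
  n5←n4: walk n4 to n1
  n6←n4: walk n4 to n1
  n6←n5: walk n5 to n1
  n7←n0: walk · to n0
  n7←n4: walk n4→n1 to n0
  n7←n5: walk n5→n1 to n0
  n7←n6: walk n6→n1 to n0
  n0: DF=∅
  n1: DF={n1,n7}
  n2: DF={n4}
  n3: DF={n1,n4,n5}
  n4: DF={n5,n6,n7}
  n5: DF={n6,n7}
  n6: DF={n7}
  n7: DF=∅

DF(n6) = ["n7"]

Answer: ["n7"]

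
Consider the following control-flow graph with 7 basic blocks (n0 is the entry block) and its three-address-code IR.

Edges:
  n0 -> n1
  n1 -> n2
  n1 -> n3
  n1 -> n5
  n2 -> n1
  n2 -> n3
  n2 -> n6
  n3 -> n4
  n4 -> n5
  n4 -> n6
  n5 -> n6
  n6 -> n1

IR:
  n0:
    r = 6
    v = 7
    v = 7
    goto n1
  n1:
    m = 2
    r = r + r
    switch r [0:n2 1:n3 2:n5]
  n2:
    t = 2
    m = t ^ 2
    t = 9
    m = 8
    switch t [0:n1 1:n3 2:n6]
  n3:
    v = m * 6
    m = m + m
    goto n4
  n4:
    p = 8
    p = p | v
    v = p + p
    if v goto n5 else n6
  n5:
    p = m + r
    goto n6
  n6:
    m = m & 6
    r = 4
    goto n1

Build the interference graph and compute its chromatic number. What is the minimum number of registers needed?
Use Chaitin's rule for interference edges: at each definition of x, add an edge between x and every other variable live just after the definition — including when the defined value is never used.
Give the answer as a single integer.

Answer: 4

Derivation:
def/use:
  n0: def={r,v} ue=∅
  n1: def={m,r} ue={r}
  n2: def={m,t} ue=∅
  n3: def={m,v} ue={m}
  n4: def={p,v} ue={v}
  n5: def={p} ue={m,r}
  n6: def={m,r} ue={m}

Live sets:
  n0: in=∅ out={r}
  n1: in={r} out={m,r}
  n2: in={r} out={m,r}
  n3: in={m,r} out={m,r,v}
  n4: in={m,r,v} out={m,r}
  n5: in={m,r} out={m}
  n6: in={m} out={r}

Interference:
  m — {p,r,t,v}
  p — {m,r,v}
  r — {m,p,t,v}
  t — {m,r}
  v — {m,p,r}

Colouring:
  clique {m,p,r,v} ⇒ need ≥ 4
  assign m→R0 p→R2 r→R1 t→R2 v→R3 — no edge inside a register ⇒ χ ≤ 4
  χ = 4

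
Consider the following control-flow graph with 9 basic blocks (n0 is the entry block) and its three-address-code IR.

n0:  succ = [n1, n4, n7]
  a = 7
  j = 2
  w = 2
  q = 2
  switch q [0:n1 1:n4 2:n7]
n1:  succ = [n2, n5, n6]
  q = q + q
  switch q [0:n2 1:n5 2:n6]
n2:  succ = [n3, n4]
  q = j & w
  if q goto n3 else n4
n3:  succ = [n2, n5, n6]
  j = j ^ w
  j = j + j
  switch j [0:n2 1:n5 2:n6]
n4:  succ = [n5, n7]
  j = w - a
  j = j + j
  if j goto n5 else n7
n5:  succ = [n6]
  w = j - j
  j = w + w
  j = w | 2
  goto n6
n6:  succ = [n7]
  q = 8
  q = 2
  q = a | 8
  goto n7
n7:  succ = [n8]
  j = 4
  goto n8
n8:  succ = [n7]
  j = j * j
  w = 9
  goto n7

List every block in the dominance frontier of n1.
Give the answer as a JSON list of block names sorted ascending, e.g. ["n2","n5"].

idom tree: n1←n0 n2←n1 n3←n2 n4←n0 n5←n0 n6←n0 n7←n0 n8←n7
Join-block Dom:
  n2: preds {n1,n3}: {n0,n1} ∩ {n0,n1,n2,n3} = {n0,n1}; idom=n1
  n4: preds {n0,n2}: {n0} ∩ {n0,n1,n2} = {n0}; idom=n0
  n5: preds {n1,n3,n4}: {n0,n1} ∩ {n0,n1,n2,n3} ∩ {n0,n4} = {n0}; idom=n0
  n6: preds {n1,n3,n5}: {n0,n1} ∩ {n0,n1,n2,n3} ∩ {n0,n5} = {n0}; idom=n0
  n7: preds {n0,n4,n6,n8}: {n0} ∩ {n0,n4} ∩ {n0,n6} ∩ {n0,n7,n8} = {n0}; idom=n0

DF walk-up:
  join n2 pred n1: · stop@n1
  join n2 pred n3: n3→n2 stop@n1
  join n4 pred n0: · stop@n0
  join n4 pred n2: n2→n1 stop@n0
  join n5 pred n1: n1 stop@n0
  join n5 pred n3: n3→n2→n1 stop@n0
  join n5 pred n4: n4 stop@n0
  join n6 pred n1: n1 stop@n0
  join n6 pred n3: n3→n2→n1 stop@n0
  join n6 pred n5: n5 stop@n0
  join n7 pred n0: · stop@n0
  join n7 pred n4: n4 stop@n0
  join n7 pred n6: n6 stop@n0
  join n7 pred n8: n8→n7 stop@n0
  n0: DF=∅
  n1: DF={n4,n5,n6}
  n2: DF={n2,n4,n5,n6}
  n3: DF={n2,n5,n6}
  n4: DF={n5,n7}
  n5: DF={n6}
  n6: DF={n7}
  n7: DF={n7}
  n8: DF={n7}

DF(n1) = ["n4", "n5", "n6"]

Answer: ["n4", "n5", "n6"]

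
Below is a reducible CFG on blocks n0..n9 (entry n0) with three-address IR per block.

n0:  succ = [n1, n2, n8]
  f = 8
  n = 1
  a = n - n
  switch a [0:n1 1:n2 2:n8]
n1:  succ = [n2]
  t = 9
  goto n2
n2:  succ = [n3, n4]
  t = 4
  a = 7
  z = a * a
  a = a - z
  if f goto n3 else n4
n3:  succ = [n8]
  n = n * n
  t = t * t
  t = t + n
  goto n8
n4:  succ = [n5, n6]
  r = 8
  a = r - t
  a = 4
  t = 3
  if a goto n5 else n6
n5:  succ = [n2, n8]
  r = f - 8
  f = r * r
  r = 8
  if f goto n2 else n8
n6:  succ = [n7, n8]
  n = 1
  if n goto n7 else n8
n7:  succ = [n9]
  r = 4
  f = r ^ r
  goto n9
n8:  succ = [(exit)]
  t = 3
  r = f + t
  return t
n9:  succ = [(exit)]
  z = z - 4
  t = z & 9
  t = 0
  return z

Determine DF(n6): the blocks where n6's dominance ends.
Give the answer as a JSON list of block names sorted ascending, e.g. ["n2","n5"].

Answer: ["n8"]

Analysis:
idom tree: n1←n0 n2←n0 n3←n2 n4←n2 n5←n4 n6←n4 n7←n6 n8←n0 n9←n7
Join-block Dom:
  n2: preds {n0,n1,n5}: {n0} ∩ {n0,n1} ∩ {n0,n2,n4,n5} = {n0}; idom=n0
  n8: preds {n0,n3,n5,n6}: {n0} ∩ {n0,n2,n3} ∩ {n0,n2,n4,n5} ∩ {n0,n2,n4,n6} = {n0}; idom=n0

DF derivation:
  n2←n0: walk · to n0
  n2←n1: walk n1 to n0
  n2←n5: walk n5→n4→n2 to n0
  n8←n0: walk · to n0
  n8←n3: walk n3→n2 to n0
  n8←n5: walk n5→n4→n2 to n0
  n8←n6: walk n6→n4→n2 to n0
  n0 → ∅
  n1 → {n2}
  n2 → {n2,n8}
  n3 → {n8}
  n4 → {n2,n8}
  n5 → {n2,n8}
  n6 → {n8}
  n7 → ∅
  n8 → ∅
  n9 → ∅

DF(n6) = ["n8"]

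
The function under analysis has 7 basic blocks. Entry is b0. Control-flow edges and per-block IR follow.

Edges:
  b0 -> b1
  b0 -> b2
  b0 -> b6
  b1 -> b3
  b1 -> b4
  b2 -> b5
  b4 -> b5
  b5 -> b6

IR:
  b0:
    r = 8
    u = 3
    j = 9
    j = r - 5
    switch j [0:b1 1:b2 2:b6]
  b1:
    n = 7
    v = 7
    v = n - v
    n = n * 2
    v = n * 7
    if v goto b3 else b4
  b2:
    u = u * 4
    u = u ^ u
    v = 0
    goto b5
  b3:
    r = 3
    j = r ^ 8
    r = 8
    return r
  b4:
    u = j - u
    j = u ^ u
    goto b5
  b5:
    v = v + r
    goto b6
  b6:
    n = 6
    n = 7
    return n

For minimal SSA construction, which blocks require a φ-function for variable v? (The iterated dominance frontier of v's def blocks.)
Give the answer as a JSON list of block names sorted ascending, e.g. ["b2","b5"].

idom tree: b1←b0 b2←b0 b3←b1 b4←b1 b5←b0 b6←b0
Dom at joins:
  b5: preds {b2,b4}: {b0,b2} ∩ {b0,b1,b4} = {b0}; idom=b0
  b6: preds {b0,b5}: {b0} ∩ {b0,b5} = {b0}; idom=b0

DF walk-up:
  join b5 pred b2: b2 stop@b0
  join b5 pred b4: b4→b1 stop@b0
  join b6 pred b0: · stop@b0
  join b6 pred b5: b5 stop@b0
  b0 → ∅
  b1 → {b5}
  b2 → {b5}
  b3 → ∅
  b4 → {b5}
  b5 → {b6}
  b6 → ∅

φ for v: defs {b1,b2,b5}
  DF⁺ = {b5,b6}

Answer: ["b5", "b6"]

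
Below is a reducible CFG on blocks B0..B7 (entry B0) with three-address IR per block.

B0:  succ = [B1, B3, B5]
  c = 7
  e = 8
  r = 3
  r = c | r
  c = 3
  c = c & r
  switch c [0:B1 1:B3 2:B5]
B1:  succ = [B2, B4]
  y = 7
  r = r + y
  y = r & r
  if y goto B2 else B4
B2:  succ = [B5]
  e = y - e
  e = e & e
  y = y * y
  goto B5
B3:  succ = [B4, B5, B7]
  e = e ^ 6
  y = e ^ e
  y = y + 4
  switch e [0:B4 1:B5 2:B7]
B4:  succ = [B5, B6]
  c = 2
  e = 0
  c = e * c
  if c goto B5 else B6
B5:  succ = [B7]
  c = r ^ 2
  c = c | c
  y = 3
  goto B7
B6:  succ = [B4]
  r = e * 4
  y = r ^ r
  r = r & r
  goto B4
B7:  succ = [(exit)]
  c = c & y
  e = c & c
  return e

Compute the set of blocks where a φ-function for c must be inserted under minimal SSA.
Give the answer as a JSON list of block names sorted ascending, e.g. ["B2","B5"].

idom tree: B1←B0 B2←B1 B3←B0 B4←B0 B5←B0 B6←B4 B7←B0
Join-block Dom:
  B4: preds {B1,B3,B6}: {B0,B1} ∩ {B0,B3} ∩ {B0,B4,B6} = {B0}; idom=B0
  B5: preds {B0,B2,B3,B4}: {B0} ∩ {B0,B1,B2} ∩ {B0,B3} ∩ {B0,B4} = {B0}; idom=B0
  B7: preds {B3,B5}: {B0,B3} ∩ {B0,B5} = {B0}; idom=B0

DF derivation:
  join B4 pred B1: B1 stop@B0
  join B4 pred B3: B3 stop@B0
  join B4 pred B6: B6→B4 stop@B0
  join B5 pred B0: · stop@B0
  join B5 pred B2: B2→B1 stop@B0
  join B5 pred B3: B3 stop@B0
  join B5 pred B4: B4 stop@B0
  join B7 pred B3: B3 stop@B0
  join B7 pred B5: B5 stop@B0
  B0 → ∅
  B1 → {B4,B5}
  B2 → {B5}
  B3 → {B4,B5,B7}
  B4 → {B4,B5}
  B5 → {B7}
  B6 → {B4}
  B7 → ∅

φ for c: defs {B0,B4,B5,B7}
  DF⁺ = {B4,B5,B7}

Answer: ["B4", "B5", "B7"]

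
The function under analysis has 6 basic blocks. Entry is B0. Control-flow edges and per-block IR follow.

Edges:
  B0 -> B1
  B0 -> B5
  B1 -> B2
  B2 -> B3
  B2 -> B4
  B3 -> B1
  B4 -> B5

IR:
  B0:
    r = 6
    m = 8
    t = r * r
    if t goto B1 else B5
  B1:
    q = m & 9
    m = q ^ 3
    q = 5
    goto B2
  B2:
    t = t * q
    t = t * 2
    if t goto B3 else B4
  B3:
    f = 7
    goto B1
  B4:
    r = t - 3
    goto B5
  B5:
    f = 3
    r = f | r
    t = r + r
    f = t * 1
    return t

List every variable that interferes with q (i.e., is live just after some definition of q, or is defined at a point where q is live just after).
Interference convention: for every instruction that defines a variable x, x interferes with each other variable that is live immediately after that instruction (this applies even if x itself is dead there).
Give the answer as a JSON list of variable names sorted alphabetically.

Per-block:
  B0: def={m,r,t} ue=∅
  B1: def={m,q} ue={m}
  B2: def={t} ue={q,t}
  B3: def={f} ue=∅
  B4: def={r} ue={t}
  B5: def={f,r,t} ue={r}

Liveness:
  B0 li=∅ lo={m,r,t}
  B1 li={m,t} lo={m,q,t}
  B2 li={m,q,t} lo={m,t}
  B3 li={m,t} lo={m,t}
  B4 li={t} lo={r}
  B5 li={r} lo=∅

Conflict graph:
  f — {m,r,t}
  m — {f,q,r,t}
  q — {m,t}
  r — {f,m,t}
  t — {f,m,q,r}

N(q) = ["m", "t"]

Answer: ["m", "t"]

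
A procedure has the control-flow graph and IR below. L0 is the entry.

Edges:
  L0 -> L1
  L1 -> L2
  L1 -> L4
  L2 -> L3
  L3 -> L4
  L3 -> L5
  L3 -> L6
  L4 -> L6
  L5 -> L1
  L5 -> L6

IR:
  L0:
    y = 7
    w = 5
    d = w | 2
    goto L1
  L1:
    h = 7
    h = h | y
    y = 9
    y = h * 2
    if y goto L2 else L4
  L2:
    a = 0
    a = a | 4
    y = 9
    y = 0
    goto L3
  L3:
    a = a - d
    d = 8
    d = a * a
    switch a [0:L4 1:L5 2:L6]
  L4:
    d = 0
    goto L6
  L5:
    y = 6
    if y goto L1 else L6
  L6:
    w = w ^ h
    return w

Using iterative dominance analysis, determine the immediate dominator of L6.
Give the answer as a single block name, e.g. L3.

Answer: L1

Working:
idom tree: L1←L0 L2←L1 L3←L2 L4←L1 L5←L3 L6←L1
Dom∩ at merges:
  L1: preds {L0,L5}: {L0} ∩ {L0,L1,L2,L3,L5} = {L0}; idom=L0
  L4: preds {L1,L3}: {L0,L1} ∩ {L0,L1,L2,L3} = {L0,L1}; idom=L1
  L6: preds {L3,L4,L5}: {L0,L1,L2,L3} ∩ {L0,L1,L4} ∩ {L0,L1,L2,L3,L5} = {L0,L1}; idom=L1

idom(L6) = L1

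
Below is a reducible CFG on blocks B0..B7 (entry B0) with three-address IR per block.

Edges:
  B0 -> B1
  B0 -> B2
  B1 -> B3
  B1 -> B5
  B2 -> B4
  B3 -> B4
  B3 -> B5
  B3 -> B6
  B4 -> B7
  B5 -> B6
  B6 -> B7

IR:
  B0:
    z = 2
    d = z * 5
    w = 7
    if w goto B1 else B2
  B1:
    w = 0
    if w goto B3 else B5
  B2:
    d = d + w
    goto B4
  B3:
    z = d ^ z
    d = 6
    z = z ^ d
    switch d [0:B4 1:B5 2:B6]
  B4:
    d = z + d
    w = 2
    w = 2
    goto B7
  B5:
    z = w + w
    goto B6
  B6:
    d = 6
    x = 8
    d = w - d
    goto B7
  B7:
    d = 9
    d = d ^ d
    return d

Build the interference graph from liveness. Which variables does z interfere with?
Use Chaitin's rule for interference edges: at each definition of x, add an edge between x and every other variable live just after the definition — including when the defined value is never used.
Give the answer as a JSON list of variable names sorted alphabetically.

Answer: ["d", "w"]

Analysis:
def/use:
  B0 def {d,w,z} use ∅
  B1 def {w} use ∅
  B2 def {d} use {d,w}
  B3 def {d,z} use {d,z}
  B4 def {d,w} use {d,z}
  B5 def {z} use {w}
  B6 def {d,x} use {w}
  B7 def {d} use ∅

Liveness:
  B0: in=∅ out={d,w,z}
  B1: in={d,z} out={d,w,z}
  B2: in={d,w,z} out={d,z}
  B3: in={d,w,z} out={d,w,z}
  B4: in={d,z} out=∅
  B5: in={w} out={w}
  B6: in={w} out=∅
  B7: in=∅ out=∅

Interference:
  d: {w,x,z}
  w: {d,x,z}
  x: {d,w}
  z: {d,w}

N(z) = ["d", "w"]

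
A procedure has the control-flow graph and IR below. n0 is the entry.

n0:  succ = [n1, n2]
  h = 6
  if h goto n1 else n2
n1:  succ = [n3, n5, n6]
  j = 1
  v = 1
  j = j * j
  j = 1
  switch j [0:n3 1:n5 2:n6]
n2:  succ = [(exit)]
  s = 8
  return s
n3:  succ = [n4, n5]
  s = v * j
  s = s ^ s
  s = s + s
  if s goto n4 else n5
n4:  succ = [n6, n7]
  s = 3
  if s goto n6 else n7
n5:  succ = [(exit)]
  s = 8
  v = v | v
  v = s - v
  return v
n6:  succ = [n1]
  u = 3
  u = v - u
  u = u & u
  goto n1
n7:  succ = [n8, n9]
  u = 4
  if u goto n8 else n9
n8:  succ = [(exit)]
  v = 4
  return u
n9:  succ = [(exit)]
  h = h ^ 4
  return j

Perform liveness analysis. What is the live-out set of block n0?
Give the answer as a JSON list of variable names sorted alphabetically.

Answer: ["h"]

Derivation:
def/use:
  n0: {h} / ∅
  n1: {j,v} / ∅
  n2: {s} / ∅
  n3: {s} / {j,v}
  n4: {s} / ∅
  n5: {s,v} / {v}
  n6: {u} / {v}
  n7: {u} / ∅
  n8: {v} / {u}
  n9: {h} / {h,j}

Live sets:
  live n0: ∅→{h}
  live n1: {h}→{h,j,v}
  live n2: ∅→∅
  live n3: {h,j,v}→{h,j,v}
  live n4: {h,j,v}→{h,j,v}
  live n5: {v}→∅
  live n6: {h,v}→{h}
  live n7: {h,j}→{h,j,u}
  live n8: {u}→∅
  live n9: {h,j}→∅

live-out(n0) = ["h"]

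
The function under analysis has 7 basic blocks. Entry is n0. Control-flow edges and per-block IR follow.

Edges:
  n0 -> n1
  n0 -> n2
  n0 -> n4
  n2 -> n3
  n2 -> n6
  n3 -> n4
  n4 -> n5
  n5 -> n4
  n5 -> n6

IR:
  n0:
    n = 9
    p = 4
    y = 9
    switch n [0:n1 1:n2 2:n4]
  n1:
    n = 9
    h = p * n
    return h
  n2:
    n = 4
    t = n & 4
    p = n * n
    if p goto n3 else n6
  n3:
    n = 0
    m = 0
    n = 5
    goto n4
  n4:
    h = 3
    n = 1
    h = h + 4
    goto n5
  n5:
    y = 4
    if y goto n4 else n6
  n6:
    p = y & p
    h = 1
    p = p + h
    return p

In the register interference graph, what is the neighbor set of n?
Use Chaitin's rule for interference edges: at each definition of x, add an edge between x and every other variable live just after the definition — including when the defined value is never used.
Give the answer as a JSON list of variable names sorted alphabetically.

Answer: ["h", "p", "t", "y"]

Analysis:
Per-block:
  n0 def {n,p,y} use ∅
  n1 def {h,n} use {p}
  n2 def {n,p,t} use ∅
  n3 def {m,n} use ∅
  n4 def {h,n} use ∅
  n5 def {y} use ∅
  n6 def {h,p} use {p,y}

Backward fixpoint:
  n0: in=∅ out={p,y}
  n1: in={p} out=∅
  n2: in={y} out={p,y}
  n3: in={p} out={p}
  n4: in={p} out={p}
  n5: in={p} out={p,y}
  n6: in={p,y} out=∅

Interference:
  h: {n,p}
  m: {p}
  n: {h,p,t,y}
  p: {h,m,n,y}
  t: {n,y}
  y: {n,p,t}

N(n) = ["h", "p", "t", "y"]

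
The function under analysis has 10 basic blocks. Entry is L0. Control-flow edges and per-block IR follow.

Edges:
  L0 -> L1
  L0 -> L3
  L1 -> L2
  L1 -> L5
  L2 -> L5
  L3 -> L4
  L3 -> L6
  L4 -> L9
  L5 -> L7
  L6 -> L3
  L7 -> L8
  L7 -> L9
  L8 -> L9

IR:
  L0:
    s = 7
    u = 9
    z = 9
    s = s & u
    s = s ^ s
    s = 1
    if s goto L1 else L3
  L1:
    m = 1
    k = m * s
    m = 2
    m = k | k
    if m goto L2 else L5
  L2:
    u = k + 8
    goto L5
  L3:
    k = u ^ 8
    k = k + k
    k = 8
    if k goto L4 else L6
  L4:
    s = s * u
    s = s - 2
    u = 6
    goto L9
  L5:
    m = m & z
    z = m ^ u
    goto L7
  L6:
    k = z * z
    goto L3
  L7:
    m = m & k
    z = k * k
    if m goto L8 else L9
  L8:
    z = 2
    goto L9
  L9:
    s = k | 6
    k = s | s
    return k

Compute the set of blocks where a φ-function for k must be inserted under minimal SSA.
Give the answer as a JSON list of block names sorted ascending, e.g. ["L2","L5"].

idom tree: L1←L0 L2←L1 L3←L0 L4←L3 L5←L1 L6←L3 L7←L5 L8←L7 L9←L0
Dom at joins:
  L3: preds {L0,L6}: {L0} ∩ {L0,L3,L6} = {L0}; idom=L0
  L5: preds {L1,L2}: {L0,L1} ∩ {L0,L1,L2} = {L0,L1}; idom=L1
  L9: preds {L4,L7,L8}: {L0,L3,L4} ∩ {L0,L1,L5,L7} ∩ {L0,L1,L5,L7,L8} = {L0}; idom=L0

DF derivation:
  L3←L0: walk · to L0
  L3←L6: walk L6→L3 to L0
  L5←L1: walk · to L1
  L5←L2: walk L2 to L1
  L9←L4: walk L4→L3 to L0
  L9←L7: walk L7→L5→L1 to L0
  L9←L8: walk L8→L7→L5→L1 to L0
  L0: DF=∅
  L1: DF={L9}
  L2: DF={L5}
  L3: DF={L3,L9}
  L4: DF={L9}
  L5: DF={L9}
  L6: DF={L3}
  L7: DF={L9}
  L8: DF={L9}
  L9: DF=∅

φ for k: defs {L1,L3,L6,L9}
  DF⁺ = {L3,L9}

Answer: ["L3", "L9"]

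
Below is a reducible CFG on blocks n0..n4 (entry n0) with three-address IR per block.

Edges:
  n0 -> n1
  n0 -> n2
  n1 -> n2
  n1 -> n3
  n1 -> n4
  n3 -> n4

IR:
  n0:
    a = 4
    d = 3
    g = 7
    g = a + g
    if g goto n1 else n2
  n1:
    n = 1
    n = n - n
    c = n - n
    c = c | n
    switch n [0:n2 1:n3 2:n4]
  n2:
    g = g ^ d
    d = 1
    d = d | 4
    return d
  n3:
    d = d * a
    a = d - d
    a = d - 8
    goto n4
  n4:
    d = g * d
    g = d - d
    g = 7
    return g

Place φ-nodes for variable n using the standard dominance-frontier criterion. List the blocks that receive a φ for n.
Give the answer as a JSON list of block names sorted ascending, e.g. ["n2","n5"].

idom tree: n1←n0 n2←n0 n3←n1 n4←n1
Dom∩ at merges:
  n2: preds {n0,n1}: {n0} ∩ {n0,n1} = {n0}; idom=n0
  n4: preds {n1,n3}: {n0,n1} ∩ {n0,n1,n3} = {n0,n1}; idom=n1

DF walk-up:
  join n2 pred n0: · stop@n0
  join n2 pred n1: n1 stop@n0
  join n4 pred n1: · stop@n1
  join n4 pred n3: n3 stop@n1
  DF(n0)=∅
  DF(n1)={n2}
  DF(n2)=∅
  DF(n3)={n4}
  DF(n4)=∅

φ for n: defs {n1}
  DF⁺ = {n2}

Answer: ["n2"]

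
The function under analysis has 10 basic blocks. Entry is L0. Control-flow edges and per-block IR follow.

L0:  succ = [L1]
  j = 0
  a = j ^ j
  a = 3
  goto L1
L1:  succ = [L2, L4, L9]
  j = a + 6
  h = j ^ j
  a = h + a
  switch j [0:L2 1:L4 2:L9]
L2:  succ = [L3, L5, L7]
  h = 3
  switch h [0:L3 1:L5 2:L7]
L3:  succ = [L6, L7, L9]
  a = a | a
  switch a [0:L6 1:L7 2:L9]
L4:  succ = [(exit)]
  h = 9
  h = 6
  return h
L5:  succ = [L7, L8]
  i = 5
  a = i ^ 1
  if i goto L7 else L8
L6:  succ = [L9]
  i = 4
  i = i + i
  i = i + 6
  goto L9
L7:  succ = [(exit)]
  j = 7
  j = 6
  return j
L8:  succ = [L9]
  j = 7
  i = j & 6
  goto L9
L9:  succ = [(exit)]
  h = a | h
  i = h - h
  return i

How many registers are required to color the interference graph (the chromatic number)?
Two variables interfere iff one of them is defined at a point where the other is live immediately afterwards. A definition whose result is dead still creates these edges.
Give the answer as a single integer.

Per-block:
  L0: def={a,j} ue=∅
  L1: def={a,h,j} ue={a}
  L2: def={h} ue=∅
  L3: def={a} ue={a}
  L4: def={h} ue=∅
  L5: def={a,i} ue=∅
  L6: def={i} ue=∅
  L7: def={j} ue=∅
  L8: def={i,j} ue=∅
  L9: def={h,i} ue={a,h}

Live sets:
  L0: in=∅ out={a}
  L1: in={a} out={a,h}
  L2: in={a} out={a,h}
  L3: in={a,h} out={a,h}
  L4: in=∅ out=∅
  L5: in={h} out={a,h}
  L6: in={a,h} out={a,h}
  L7: in=∅ out=∅
  L8: in={a,h} out={a,h}
  L9: in={a,h} out=∅

Interference:
  a↔{h,i,j}
  h↔{a,i,j}
  i↔{a,h}
  j↔{a,h}

Chromatic number:
  lower bound: {a,h,i} mutually conflict ⇒ χ ≥ 3
  3-colouring: R0={a}  R1={h}  R2={i,j}
  χ = 3

Answer: 3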